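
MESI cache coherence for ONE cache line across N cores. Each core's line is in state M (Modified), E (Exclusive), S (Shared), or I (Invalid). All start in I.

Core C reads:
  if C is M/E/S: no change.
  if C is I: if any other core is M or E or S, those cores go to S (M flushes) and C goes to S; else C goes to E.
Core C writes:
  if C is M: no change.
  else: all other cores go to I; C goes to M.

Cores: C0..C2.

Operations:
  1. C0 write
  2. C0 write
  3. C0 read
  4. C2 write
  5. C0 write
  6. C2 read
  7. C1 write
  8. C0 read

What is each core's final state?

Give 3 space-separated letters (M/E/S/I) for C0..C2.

Op 1: C0 write [C0 write: invalidate none -> C0=M] -> [M,I,I]
Op 2: C0 write [C0 write: already M (modified), no change] -> [M,I,I]
Op 3: C0 read [C0 read: already in M, no change] -> [M,I,I]
Op 4: C2 write [C2 write: invalidate ['C0=M'] -> C2=M] -> [I,I,M]
Op 5: C0 write [C0 write: invalidate ['C2=M'] -> C0=M] -> [M,I,I]
Op 6: C2 read [C2 read from I: others=['C0=M'] -> C2=S, others downsized to S] -> [S,I,S]
Op 7: C1 write [C1 write: invalidate ['C0=S', 'C2=S'] -> C1=M] -> [I,M,I]
Op 8: C0 read [C0 read from I: others=['C1=M'] -> C0=S, others downsized to S] -> [S,S,I]

Answer: S S I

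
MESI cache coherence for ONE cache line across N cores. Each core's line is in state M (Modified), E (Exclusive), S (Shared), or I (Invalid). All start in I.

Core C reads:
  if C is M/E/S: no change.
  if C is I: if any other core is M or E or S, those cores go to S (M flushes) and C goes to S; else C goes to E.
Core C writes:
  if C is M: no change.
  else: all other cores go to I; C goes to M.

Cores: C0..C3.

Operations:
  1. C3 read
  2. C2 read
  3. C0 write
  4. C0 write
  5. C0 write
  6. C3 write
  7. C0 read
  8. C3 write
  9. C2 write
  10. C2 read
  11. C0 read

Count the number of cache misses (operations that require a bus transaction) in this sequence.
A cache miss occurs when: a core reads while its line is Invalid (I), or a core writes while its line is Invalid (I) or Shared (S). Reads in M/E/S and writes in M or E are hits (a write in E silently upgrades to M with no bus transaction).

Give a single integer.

Answer: 8

Derivation:
Op 1: C3 read [C3 read from I: no other sharers -> C3=E (exclusive)] -> [I,I,I,E] [MISS #1: read from I]
Op 2: C2 read [C2 read from I: others=['C3=E'] -> C2=S, others downsized to S] -> [I,I,S,S] [MISS #2: read from I]
Op 3: C0 write [C0 write: invalidate ['C2=S', 'C3=S'] -> C0=M] -> [M,I,I,I] [MISS #3: write from I]
Op 4: C0 write [C0 write: already M (modified), no change] -> [M,I,I,I] [hit: write from M]
Op 5: C0 write [C0 write: already M (modified), no change] -> [M,I,I,I] [hit: write from M]
Op 6: C3 write [C3 write: invalidate ['C0=M'] -> C3=M] -> [I,I,I,M] [MISS #4: write from I]
Op 7: C0 read [C0 read from I: others=['C3=M'] -> C0=S, others downsized to S] -> [S,I,I,S] [MISS #5: read from I]
Op 8: C3 write [C3 write: invalidate ['C0=S'] -> C3=M] -> [I,I,I,M] [MISS #6: write from S]
Op 9: C2 write [C2 write: invalidate ['C3=M'] -> C2=M] -> [I,I,M,I] [MISS #7: write from I]
Op 10: C2 read [C2 read: already in M, no change] -> [I,I,M,I] [hit: read from M]
Op 11: C0 read [C0 read from I: others=['C2=M'] -> C0=S, others downsized to S] -> [S,I,S,I] [MISS #8: read from I]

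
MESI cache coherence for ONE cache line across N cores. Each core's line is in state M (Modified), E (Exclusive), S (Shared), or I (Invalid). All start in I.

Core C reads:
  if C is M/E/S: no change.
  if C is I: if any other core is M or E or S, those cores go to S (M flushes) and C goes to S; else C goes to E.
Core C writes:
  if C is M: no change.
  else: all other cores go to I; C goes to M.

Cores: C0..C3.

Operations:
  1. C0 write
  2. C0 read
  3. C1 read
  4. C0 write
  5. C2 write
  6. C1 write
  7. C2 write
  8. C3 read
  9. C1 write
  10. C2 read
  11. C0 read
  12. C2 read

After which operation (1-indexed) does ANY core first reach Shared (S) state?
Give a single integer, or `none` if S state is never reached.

Op 1: C0 write [C0 write: invalidate none -> C0=M] -> [M,I,I,I]
Op 2: C0 read [C0 read: already in M, no change] -> [M,I,I,I]
Op 3: C1 read [C1 read from I: others=['C0=M'] -> C1=S, others downsized to S] -> [S,S,I,I]
  -> First S state at op 3; remaining ops need not be traced.

Answer: 3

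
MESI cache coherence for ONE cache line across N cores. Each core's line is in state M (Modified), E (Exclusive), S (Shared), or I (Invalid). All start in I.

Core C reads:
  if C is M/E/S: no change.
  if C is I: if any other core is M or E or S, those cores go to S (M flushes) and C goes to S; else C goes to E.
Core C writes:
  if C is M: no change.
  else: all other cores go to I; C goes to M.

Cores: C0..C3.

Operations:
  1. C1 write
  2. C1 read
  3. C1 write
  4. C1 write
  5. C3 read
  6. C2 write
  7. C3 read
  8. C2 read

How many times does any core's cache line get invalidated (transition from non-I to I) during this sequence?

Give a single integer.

Answer: 2

Derivation:
Op 1: C1 write [C1 write: invalidate none -> C1=M] -> [I,M,I,I] (invalidations this op: 0; running total: 0)
Op 2: C1 read [C1 read: already in M, no change] -> [I,M,I,I] (invalidations this op: 0; running total: 0)
Op 3: C1 write [C1 write: already M (modified), no change] -> [I,M,I,I] (invalidations this op: 0; running total: 0)
Op 4: C1 write [C1 write: already M (modified), no change] -> [I,M,I,I] (invalidations this op: 0; running total: 0)
Op 5: C3 read [C3 read from I: others=['C1=M'] -> C3=S, others downsized to S] -> [I,S,I,S] (invalidations this op: 0; running total: 0)
Op 6: C2 write [C2 write: invalidate ['C1=S', 'C3=S'] -> C2=M] -> [I,I,M,I] (invalidations this op: 2; running total: 2)
Op 7: C3 read [C3 read from I: others=['C2=M'] -> C3=S, others downsized to S] -> [I,I,S,S] (invalidations this op: 0; running total: 2)
Op 8: C2 read [C2 read: already in S, no change] -> [I,I,S,S] (invalidations this op: 0; running total: 2)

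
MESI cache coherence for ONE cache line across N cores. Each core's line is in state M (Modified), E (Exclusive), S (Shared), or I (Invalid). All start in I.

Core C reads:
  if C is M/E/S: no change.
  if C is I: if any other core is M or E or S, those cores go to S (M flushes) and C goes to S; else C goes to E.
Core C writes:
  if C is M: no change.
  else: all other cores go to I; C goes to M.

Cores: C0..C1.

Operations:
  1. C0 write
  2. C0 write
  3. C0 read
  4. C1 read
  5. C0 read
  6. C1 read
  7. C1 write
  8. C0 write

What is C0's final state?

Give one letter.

Answer: M

Derivation:
Op 1: C0 write [C0 write: invalidate none -> C0=M] -> [M,I]
Op 2: C0 write [C0 write: already M (modified), no change] -> [M,I]
Op 3: C0 read [C0 read: already in M, no change] -> [M,I]
Op 4: C1 read [C1 read from I: others=['C0=M'] -> C1=S, others downsized to S] -> [S,S]
Op 5: C0 read [C0 read: already in S, no change] -> [S,S]
Op 6: C1 read [C1 read: already in S, no change] -> [S,S]
Op 7: C1 write [C1 write: invalidate ['C0=S'] -> C1=M] -> [I,M]
Op 8: C0 write [C0 write: invalidate ['C1=M'] -> C0=M] -> [M,I]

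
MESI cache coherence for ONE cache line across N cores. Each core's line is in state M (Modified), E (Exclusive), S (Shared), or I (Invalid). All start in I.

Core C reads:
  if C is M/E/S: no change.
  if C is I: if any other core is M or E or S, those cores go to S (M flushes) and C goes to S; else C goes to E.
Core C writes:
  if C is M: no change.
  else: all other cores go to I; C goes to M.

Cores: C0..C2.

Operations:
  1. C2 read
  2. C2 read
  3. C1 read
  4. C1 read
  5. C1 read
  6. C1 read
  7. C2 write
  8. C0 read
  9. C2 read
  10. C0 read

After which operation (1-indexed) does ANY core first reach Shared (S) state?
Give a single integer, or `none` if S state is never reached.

Op 1: C2 read [C2 read from I: no other sharers -> C2=E (exclusive)] -> [I,I,E]
Op 2: C2 read [C2 read: already in E, no change] -> [I,I,E]
Op 3: C1 read [C1 read from I: others=['C2=E'] -> C1=S, others downsized to S] -> [I,S,S]
  -> First S state at op 3; remaining ops need not be traced.

Answer: 3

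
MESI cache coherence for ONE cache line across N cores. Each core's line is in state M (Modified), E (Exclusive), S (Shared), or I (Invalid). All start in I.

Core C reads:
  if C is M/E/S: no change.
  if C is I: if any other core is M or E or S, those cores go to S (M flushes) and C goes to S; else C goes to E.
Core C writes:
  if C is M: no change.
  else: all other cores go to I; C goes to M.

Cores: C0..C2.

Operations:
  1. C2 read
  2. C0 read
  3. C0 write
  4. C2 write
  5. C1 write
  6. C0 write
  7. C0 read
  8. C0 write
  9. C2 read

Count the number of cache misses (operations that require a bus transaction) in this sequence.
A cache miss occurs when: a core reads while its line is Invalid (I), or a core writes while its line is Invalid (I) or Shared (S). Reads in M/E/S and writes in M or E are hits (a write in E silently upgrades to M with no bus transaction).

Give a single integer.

Answer: 7

Derivation:
Op 1: C2 read [C2 read from I: no other sharers -> C2=E (exclusive)] -> [I,I,E] [MISS #1: read from I]
Op 2: C0 read [C0 read from I: others=['C2=E'] -> C0=S, others downsized to S] -> [S,I,S] [MISS #2: read from I]
Op 3: C0 write [C0 write: invalidate ['C2=S'] -> C0=M] -> [M,I,I] [MISS #3: write from S]
Op 4: C2 write [C2 write: invalidate ['C0=M'] -> C2=M] -> [I,I,M] [MISS #4: write from I]
Op 5: C1 write [C1 write: invalidate ['C2=M'] -> C1=M] -> [I,M,I] [MISS #5: write from I]
Op 6: C0 write [C0 write: invalidate ['C1=M'] -> C0=M] -> [M,I,I] [MISS #6: write from I]
Op 7: C0 read [C0 read: already in M, no change] -> [M,I,I] [hit: read from M]
Op 8: C0 write [C0 write: already M (modified), no change] -> [M,I,I] [hit: write from M]
Op 9: C2 read [C2 read from I: others=['C0=M'] -> C2=S, others downsized to S] -> [S,I,S] [MISS #7: read from I]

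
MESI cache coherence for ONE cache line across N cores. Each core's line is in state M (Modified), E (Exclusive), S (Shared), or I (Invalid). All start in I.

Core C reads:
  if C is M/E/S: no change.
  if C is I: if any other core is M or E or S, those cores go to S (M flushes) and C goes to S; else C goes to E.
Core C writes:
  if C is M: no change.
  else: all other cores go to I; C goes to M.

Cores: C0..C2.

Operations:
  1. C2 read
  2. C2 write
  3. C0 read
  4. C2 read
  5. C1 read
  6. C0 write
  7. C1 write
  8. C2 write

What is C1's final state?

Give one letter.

Op 1: C2 read [C2 read from I: no other sharers -> C2=E (exclusive)] -> [I,I,E]
Op 2: C2 write [C2 write: invalidate none -> C2=M] -> [I,I,M]
Op 3: C0 read [C0 read from I: others=['C2=M'] -> C0=S, others downsized to S] -> [S,I,S]
Op 4: C2 read [C2 read: already in S, no change] -> [S,I,S]
Op 5: C1 read [C1 read from I: others=['C0=S', 'C2=S'] -> C1=S, others downsized to S] -> [S,S,S]
Op 6: C0 write [C0 write: invalidate ['C1=S', 'C2=S'] -> C0=M] -> [M,I,I]
Op 7: C1 write [C1 write: invalidate ['C0=M'] -> C1=M] -> [I,M,I]
Op 8: C2 write [C2 write: invalidate ['C1=M'] -> C2=M] -> [I,I,M]

Answer: I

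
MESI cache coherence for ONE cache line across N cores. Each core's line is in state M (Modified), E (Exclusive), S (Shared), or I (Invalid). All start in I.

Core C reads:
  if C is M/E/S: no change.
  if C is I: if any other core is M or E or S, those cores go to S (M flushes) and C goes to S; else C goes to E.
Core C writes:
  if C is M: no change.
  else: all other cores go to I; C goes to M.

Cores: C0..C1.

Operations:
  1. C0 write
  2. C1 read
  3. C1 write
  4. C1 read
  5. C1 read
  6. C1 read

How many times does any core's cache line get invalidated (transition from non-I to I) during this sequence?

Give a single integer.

Answer: 1

Derivation:
Op 1: C0 write [C0 write: invalidate none -> C0=M] -> [M,I] (invalidations this op: 0; running total: 0)
Op 2: C1 read [C1 read from I: others=['C0=M'] -> C1=S, others downsized to S] -> [S,S] (invalidations this op: 0; running total: 0)
Op 3: C1 write [C1 write: invalidate ['C0=S'] -> C1=M] -> [I,M] (invalidations this op: 1; running total: 1)
Op 4: C1 read [C1 read: already in M, no change] -> [I,M] (invalidations this op: 0; running total: 1)
Op 5: C1 read [C1 read: already in M, no change] -> [I,M] (invalidations this op: 0; running total: 1)
Op 6: C1 read [C1 read: already in M, no change] -> [I,M] (invalidations this op: 0; running total: 1)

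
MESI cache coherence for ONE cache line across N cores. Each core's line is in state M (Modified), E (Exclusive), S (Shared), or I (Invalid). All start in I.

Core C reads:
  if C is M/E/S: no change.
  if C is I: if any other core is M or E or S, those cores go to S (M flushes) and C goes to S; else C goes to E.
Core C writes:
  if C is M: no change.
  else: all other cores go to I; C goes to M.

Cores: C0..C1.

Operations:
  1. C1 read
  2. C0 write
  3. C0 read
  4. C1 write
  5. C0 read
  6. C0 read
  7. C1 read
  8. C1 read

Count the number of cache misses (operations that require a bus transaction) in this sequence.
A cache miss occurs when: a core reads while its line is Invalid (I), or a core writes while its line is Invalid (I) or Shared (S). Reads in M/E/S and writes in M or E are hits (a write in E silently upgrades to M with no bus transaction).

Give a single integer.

Answer: 4

Derivation:
Op 1: C1 read [C1 read from I: no other sharers -> C1=E (exclusive)] -> [I,E] [MISS #1: read from I]
Op 2: C0 write [C0 write: invalidate ['C1=E'] -> C0=M] -> [M,I] [MISS #2: write from I]
Op 3: C0 read [C0 read: already in M, no change] -> [M,I] [hit: read from M]
Op 4: C1 write [C1 write: invalidate ['C0=M'] -> C1=M] -> [I,M] [MISS #3: write from I]
Op 5: C0 read [C0 read from I: others=['C1=M'] -> C0=S, others downsized to S] -> [S,S] [MISS #4: read from I]
Op 6: C0 read [C0 read: already in S, no change] -> [S,S] [hit: read from S]
Op 7: C1 read [C1 read: already in S, no change] -> [S,S] [hit: read from S]
Op 8: C1 read [C1 read: already in S, no change] -> [S,S] [hit: read from S]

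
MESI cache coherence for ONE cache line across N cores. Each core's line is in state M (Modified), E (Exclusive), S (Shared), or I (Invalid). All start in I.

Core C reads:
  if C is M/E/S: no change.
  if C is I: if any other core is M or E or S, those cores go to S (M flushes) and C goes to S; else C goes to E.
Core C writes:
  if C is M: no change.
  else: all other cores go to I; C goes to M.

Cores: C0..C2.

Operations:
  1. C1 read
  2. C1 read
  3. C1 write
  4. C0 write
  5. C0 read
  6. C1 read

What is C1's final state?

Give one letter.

Op 1: C1 read [C1 read from I: no other sharers -> C1=E (exclusive)] -> [I,E,I]
Op 2: C1 read [C1 read: already in E, no change] -> [I,E,I]
Op 3: C1 write [C1 write: invalidate none -> C1=M] -> [I,M,I]
Op 4: C0 write [C0 write: invalidate ['C1=M'] -> C0=M] -> [M,I,I]
Op 5: C0 read [C0 read: already in M, no change] -> [M,I,I]
Op 6: C1 read [C1 read from I: others=['C0=M'] -> C1=S, others downsized to S] -> [S,S,I]

Answer: S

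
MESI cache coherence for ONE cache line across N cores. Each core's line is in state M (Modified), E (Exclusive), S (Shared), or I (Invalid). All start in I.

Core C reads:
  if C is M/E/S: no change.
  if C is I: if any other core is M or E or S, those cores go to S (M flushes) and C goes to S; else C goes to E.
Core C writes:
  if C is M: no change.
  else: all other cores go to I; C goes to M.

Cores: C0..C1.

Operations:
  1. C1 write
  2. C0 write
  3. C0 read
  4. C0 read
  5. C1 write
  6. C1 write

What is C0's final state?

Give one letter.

Op 1: C1 write [C1 write: invalidate none -> C1=M] -> [I,M]
Op 2: C0 write [C0 write: invalidate ['C1=M'] -> C0=M] -> [M,I]
Op 3: C0 read [C0 read: already in M, no change] -> [M,I]
Op 4: C0 read [C0 read: already in M, no change] -> [M,I]
Op 5: C1 write [C1 write: invalidate ['C0=M'] -> C1=M] -> [I,M]
Op 6: C1 write [C1 write: already M (modified), no change] -> [I,M]

Answer: I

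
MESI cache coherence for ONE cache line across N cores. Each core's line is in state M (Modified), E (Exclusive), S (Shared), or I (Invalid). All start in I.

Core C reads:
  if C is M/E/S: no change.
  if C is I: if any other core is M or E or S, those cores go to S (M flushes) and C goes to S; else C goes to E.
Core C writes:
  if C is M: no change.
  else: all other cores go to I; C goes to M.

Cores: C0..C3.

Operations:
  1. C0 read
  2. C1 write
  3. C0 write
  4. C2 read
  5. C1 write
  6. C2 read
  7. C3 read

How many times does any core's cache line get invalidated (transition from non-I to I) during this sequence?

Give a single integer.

Answer: 4

Derivation:
Op 1: C0 read [C0 read from I: no other sharers -> C0=E (exclusive)] -> [E,I,I,I] (invalidations this op: 0; running total: 0)
Op 2: C1 write [C1 write: invalidate ['C0=E'] -> C1=M] -> [I,M,I,I] (invalidations this op: 1; running total: 1)
Op 3: C0 write [C0 write: invalidate ['C1=M'] -> C0=M] -> [M,I,I,I] (invalidations this op: 1; running total: 2)
Op 4: C2 read [C2 read from I: others=['C0=M'] -> C2=S, others downsized to S] -> [S,I,S,I] (invalidations this op: 0; running total: 2)
Op 5: C1 write [C1 write: invalidate ['C0=S', 'C2=S'] -> C1=M] -> [I,M,I,I] (invalidations this op: 2; running total: 4)
Op 6: C2 read [C2 read from I: others=['C1=M'] -> C2=S, others downsized to S] -> [I,S,S,I] (invalidations this op: 0; running total: 4)
Op 7: C3 read [C3 read from I: others=['C1=S', 'C2=S'] -> C3=S, others downsized to S] -> [I,S,S,S] (invalidations this op: 0; running total: 4)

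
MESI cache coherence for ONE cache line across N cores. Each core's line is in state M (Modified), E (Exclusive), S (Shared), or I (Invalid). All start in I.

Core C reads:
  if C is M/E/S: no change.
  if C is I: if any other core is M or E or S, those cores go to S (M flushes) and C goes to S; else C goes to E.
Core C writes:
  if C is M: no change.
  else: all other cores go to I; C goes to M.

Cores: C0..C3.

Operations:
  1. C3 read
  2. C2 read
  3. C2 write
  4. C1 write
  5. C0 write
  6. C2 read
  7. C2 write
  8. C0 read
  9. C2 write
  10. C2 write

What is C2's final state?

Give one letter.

Op 1: C3 read [C3 read from I: no other sharers -> C3=E (exclusive)] -> [I,I,I,E]
Op 2: C2 read [C2 read from I: others=['C3=E'] -> C2=S, others downsized to S] -> [I,I,S,S]
Op 3: C2 write [C2 write: invalidate ['C3=S'] -> C2=M] -> [I,I,M,I]
Op 4: C1 write [C1 write: invalidate ['C2=M'] -> C1=M] -> [I,M,I,I]
Op 5: C0 write [C0 write: invalidate ['C1=M'] -> C0=M] -> [M,I,I,I]
Op 6: C2 read [C2 read from I: others=['C0=M'] -> C2=S, others downsized to S] -> [S,I,S,I]
Op 7: C2 write [C2 write: invalidate ['C0=S'] -> C2=M] -> [I,I,M,I]
Op 8: C0 read [C0 read from I: others=['C2=M'] -> C0=S, others downsized to S] -> [S,I,S,I]
Op 9: C2 write [C2 write: invalidate ['C0=S'] -> C2=M] -> [I,I,M,I]
Op 10: C2 write [C2 write: already M (modified), no change] -> [I,I,M,I]

Answer: M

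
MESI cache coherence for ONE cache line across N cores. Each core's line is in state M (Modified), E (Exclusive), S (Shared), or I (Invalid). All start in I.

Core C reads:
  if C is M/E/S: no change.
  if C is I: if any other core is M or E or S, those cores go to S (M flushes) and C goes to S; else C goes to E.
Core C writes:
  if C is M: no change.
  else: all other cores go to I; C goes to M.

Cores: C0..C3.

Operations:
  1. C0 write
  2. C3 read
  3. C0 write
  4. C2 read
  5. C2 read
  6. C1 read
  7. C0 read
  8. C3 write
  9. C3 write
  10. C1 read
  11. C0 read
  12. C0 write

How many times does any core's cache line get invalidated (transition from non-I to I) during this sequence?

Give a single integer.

Op 1: C0 write [C0 write: invalidate none -> C0=M] -> [M,I,I,I] (invalidations this op: 0; running total: 0)
Op 2: C3 read [C3 read from I: others=['C0=M'] -> C3=S, others downsized to S] -> [S,I,I,S] (invalidations this op: 0; running total: 0)
Op 3: C0 write [C0 write: invalidate ['C3=S'] -> C0=M] -> [M,I,I,I] (invalidations this op: 1; running total: 1)
Op 4: C2 read [C2 read from I: others=['C0=M'] -> C2=S, others downsized to S] -> [S,I,S,I] (invalidations this op: 0; running total: 1)
Op 5: C2 read [C2 read: already in S, no change] -> [S,I,S,I] (invalidations this op: 0; running total: 1)
Op 6: C1 read [C1 read from I: others=['C0=S', 'C2=S'] -> C1=S, others downsized to S] -> [S,S,S,I] (invalidations this op: 0; running total: 1)
Op 7: C0 read [C0 read: already in S, no change] -> [S,S,S,I] (invalidations this op: 0; running total: 1)
Op 8: C3 write [C3 write: invalidate ['C0=S', 'C1=S', 'C2=S'] -> C3=M] -> [I,I,I,M] (invalidations this op: 3; running total: 4)
Op 9: C3 write [C3 write: already M (modified), no change] -> [I,I,I,M] (invalidations this op: 0; running total: 4)
Op 10: C1 read [C1 read from I: others=['C3=M'] -> C1=S, others downsized to S] -> [I,S,I,S] (invalidations this op: 0; running total: 4)
Op 11: C0 read [C0 read from I: others=['C1=S', 'C3=S'] -> C0=S, others downsized to S] -> [S,S,I,S] (invalidations this op: 0; running total: 4)
Op 12: C0 write [C0 write: invalidate ['C1=S', 'C3=S'] -> C0=M] -> [M,I,I,I] (invalidations this op: 2; running total: 6)

Answer: 6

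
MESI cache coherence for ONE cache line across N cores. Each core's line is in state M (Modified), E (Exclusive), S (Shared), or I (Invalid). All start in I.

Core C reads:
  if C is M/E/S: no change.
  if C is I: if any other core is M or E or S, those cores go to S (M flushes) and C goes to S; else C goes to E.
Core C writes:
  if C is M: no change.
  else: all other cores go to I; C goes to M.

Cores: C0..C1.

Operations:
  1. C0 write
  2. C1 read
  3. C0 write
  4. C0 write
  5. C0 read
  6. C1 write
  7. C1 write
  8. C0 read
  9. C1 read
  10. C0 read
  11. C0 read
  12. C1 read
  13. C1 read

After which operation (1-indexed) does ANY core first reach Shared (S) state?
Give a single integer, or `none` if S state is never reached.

Answer: 2

Derivation:
Op 1: C0 write [C0 write: invalidate none -> C0=M] -> [M,I]
Op 2: C1 read [C1 read from I: others=['C0=M'] -> C1=S, others downsized to S] -> [S,S]
  -> First S state at op 2; remaining ops need not be traced.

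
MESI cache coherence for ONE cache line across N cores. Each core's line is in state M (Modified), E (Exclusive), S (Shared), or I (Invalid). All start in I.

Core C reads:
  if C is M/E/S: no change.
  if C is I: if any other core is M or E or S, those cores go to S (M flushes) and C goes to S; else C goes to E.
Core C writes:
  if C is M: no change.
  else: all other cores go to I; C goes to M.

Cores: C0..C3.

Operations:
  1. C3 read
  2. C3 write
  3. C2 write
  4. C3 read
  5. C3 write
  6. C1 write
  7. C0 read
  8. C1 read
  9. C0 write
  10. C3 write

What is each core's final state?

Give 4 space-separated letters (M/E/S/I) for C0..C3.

Op 1: C3 read [C3 read from I: no other sharers -> C3=E (exclusive)] -> [I,I,I,E]
Op 2: C3 write [C3 write: invalidate none -> C3=M] -> [I,I,I,M]
Op 3: C2 write [C2 write: invalidate ['C3=M'] -> C2=M] -> [I,I,M,I]
Op 4: C3 read [C3 read from I: others=['C2=M'] -> C3=S, others downsized to S] -> [I,I,S,S]
Op 5: C3 write [C3 write: invalidate ['C2=S'] -> C3=M] -> [I,I,I,M]
Op 6: C1 write [C1 write: invalidate ['C3=M'] -> C1=M] -> [I,M,I,I]
Op 7: C0 read [C0 read from I: others=['C1=M'] -> C0=S, others downsized to S] -> [S,S,I,I]
Op 8: C1 read [C1 read: already in S, no change] -> [S,S,I,I]
Op 9: C0 write [C0 write: invalidate ['C1=S'] -> C0=M] -> [M,I,I,I]
Op 10: C3 write [C3 write: invalidate ['C0=M'] -> C3=M] -> [I,I,I,M]

Answer: I I I M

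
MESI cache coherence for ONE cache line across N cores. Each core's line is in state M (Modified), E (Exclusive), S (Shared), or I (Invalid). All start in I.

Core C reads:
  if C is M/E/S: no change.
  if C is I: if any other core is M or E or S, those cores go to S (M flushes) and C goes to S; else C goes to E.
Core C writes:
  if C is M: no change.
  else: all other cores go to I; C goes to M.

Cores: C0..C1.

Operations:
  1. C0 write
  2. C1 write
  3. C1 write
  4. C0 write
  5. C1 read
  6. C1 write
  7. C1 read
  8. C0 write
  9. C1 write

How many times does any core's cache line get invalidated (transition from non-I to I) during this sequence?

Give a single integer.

Answer: 5

Derivation:
Op 1: C0 write [C0 write: invalidate none -> C0=M] -> [M,I] (invalidations this op: 0; running total: 0)
Op 2: C1 write [C1 write: invalidate ['C0=M'] -> C1=M] -> [I,M] (invalidations this op: 1; running total: 1)
Op 3: C1 write [C1 write: already M (modified), no change] -> [I,M] (invalidations this op: 0; running total: 1)
Op 4: C0 write [C0 write: invalidate ['C1=M'] -> C0=M] -> [M,I] (invalidations this op: 1; running total: 2)
Op 5: C1 read [C1 read from I: others=['C0=M'] -> C1=S, others downsized to S] -> [S,S] (invalidations this op: 0; running total: 2)
Op 6: C1 write [C1 write: invalidate ['C0=S'] -> C1=M] -> [I,M] (invalidations this op: 1; running total: 3)
Op 7: C1 read [C1 read: already in M, no change] -> [I,M] (invalidations this op: 0; running total: 3)
Op 8: C0 write [C0 write: invalidate ['C1=M'] -> C0=M] -> [M,I] (invalidations this op: 1; running total: 4)
Op 9: C1 write [C1 write: invalidate ['C0=M'] -> C1=M] -> [I,M] (invalidations this op: 1; running total: 5)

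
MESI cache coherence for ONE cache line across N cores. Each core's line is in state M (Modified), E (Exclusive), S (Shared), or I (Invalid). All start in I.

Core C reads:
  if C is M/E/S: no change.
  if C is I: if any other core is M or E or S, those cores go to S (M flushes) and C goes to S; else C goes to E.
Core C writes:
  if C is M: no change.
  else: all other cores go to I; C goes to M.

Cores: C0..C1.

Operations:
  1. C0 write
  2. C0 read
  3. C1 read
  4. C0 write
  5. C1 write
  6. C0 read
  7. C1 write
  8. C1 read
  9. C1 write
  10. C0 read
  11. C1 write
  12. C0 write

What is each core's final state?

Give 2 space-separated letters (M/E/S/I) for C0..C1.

Answer: M I

Derivation:
Op 1: C0 write [C0 write: invalidate none -> C0=M] -> [M,I]
Op 2: C0 read [C0 read: already in M, no change] -> [M,I]
Op 3: C1 read [C1 read from I: others=['C0=M'] -> C1=S, others downsized to S] -> [S,S]
Op 4: C0 write [C0 write: invalidate ['C1=S'] -> C0=M] -> [M,I]
Op 5: C1 write [C1 write: invalidate ['C0=M'] -> C1=M] -> [I,M]
Op 6: C0 read [C0 read from I: others=['C1=M'] -> C0=S, others downsized to S] -> [S,S]
Op 7: C1 write [C1 write: invalidate ['C0=S'] -> C1=M] -> [I,M]
Op 8: C1 read [C1 read: already in M, no change] -> [I,M]
Op 9: C1 write [C1 write: already M (modified), no change] -> [I,M]
Op 10: C0 read [C0 read from I: others=['C1=M'] -> C0=S, others downsized to S] -> [S,S]
Op 11: C1 write [C1 write: invalidate ['C0=S'] -> C1=M] -> [I,M]
Op 12: C0 write [C0 write: invalidate ['C1=M'] -> C0=M] -> [M,I]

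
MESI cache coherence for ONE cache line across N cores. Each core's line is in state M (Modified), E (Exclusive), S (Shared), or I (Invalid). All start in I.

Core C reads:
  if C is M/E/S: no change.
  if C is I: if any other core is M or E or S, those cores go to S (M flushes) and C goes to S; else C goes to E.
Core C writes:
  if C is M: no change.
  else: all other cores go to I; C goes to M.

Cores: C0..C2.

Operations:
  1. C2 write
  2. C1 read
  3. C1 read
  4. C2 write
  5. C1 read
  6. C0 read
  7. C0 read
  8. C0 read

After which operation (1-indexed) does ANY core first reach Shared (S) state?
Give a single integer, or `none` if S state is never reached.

Op 1: C2 write [C2 write: invalidate none -> C2=M] -> [I,I,M]
Op 2: C1 read [C1 read from I: others=['C2=M'] -> C1=S, others downsized to S] -> [I,S,S]
  -> First S state at op 2; remaining ops need not be traced.

Answer: 2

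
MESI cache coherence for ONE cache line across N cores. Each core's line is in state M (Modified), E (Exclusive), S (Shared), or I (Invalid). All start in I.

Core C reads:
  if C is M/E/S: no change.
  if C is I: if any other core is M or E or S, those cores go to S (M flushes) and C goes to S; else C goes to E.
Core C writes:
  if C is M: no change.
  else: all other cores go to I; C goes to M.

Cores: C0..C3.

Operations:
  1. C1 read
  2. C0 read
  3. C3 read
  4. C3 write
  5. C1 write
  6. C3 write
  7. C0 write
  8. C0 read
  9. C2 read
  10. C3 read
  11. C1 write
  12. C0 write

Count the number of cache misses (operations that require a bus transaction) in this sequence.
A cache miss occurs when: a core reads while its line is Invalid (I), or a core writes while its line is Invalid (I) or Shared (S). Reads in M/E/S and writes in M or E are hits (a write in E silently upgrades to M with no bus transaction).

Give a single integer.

Op 1: C1 read [C1 read from I: no other sharers -> C1=E (exclusive)] -> [I,E,I,I] [MISS #1: read from I]
Op 2: C0 read [C0 read from I: others=['C1=E'] -> C0=S, others downsized to S] -> [S,S,I,I] [MISS #2: read from I]
Op 3: C3 read [C3 read from I: others=['C0=S', 'C1=S'] -> C3=S, others downsized to S] -> [S,S,I,S] [MISS #3: read from I]
Op 4: C3 write [C3 write: invalidate ['C0=S', 'C1=S'] -> C3=M] -> [I,I,I,M] [MISS #4: write from S]
Op 5: C1 write [C1 write: invalidate ['C3=M'] -> C1=M] -> [I,M,I,I] [MISS #5: write from I]
Op 6: C3 write [C3 write: invalidate ['C1=M'] -> C3=M] -> [I,I,I,M] [MISS #6: write from I]
Op 7: C0 write [C0 write: invalidate ['C3=M'] -> C0=M] -> [M,I,I,I] [MISS #7: write from I]
Op 8: C0 read [C0 read: already in M, no change] -> [M,I,I,I] [hit: read from M]
Op 9: C2 read [C2 read from I: others=['C0=M'] -> C2=S, others downsized to S] -> [S,I,S,I] [MISS #8: read from I]
Op 10: C3 read [C3 read from I: others=['C0=S', 'C2=S'] -> C3=S, others downsized to S] -> [S,I,S,S] [MISS #9: read from I]
Op 11: C1 write [C1 write: invalidate ['C0=S', 'C2=S', 'C3=S'] -> C1=M] -> [I,M,I,I] [MISS #10: write from I]
Op 12: C0 write [C0 write: invalidate ['C1=M'] -> C0=M] -> [M,I,I,I] [MISS #11: write from I]

Answer: 11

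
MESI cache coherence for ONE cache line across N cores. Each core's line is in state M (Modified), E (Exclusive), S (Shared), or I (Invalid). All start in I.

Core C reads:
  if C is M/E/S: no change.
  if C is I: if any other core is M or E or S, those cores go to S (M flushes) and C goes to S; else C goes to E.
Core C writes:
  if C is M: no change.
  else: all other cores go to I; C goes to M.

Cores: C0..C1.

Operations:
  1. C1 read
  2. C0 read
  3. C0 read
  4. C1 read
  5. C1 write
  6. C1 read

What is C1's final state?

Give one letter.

Op 1: C1 read [C1 read from I: no other sharers -> C1=E (exclusive)] -> [I,E]
Op 2: C0 read [C0 read from I: others=['C1=E'] -> C0=S, others downsized to S] -> [S,S]
Op 3: C0 read [C0 read: already in S, no change] -> [S,S]
Op 4: C1 read [C1 read: already in S, no change] -> [S,S]
Op 5: C1 write [C1 write: invalidate ['C0=S'] -> C1=M] -> [I,M]
Op 6: C1 read [C1 read: already in M, no change] -> [I,M]

Answer: M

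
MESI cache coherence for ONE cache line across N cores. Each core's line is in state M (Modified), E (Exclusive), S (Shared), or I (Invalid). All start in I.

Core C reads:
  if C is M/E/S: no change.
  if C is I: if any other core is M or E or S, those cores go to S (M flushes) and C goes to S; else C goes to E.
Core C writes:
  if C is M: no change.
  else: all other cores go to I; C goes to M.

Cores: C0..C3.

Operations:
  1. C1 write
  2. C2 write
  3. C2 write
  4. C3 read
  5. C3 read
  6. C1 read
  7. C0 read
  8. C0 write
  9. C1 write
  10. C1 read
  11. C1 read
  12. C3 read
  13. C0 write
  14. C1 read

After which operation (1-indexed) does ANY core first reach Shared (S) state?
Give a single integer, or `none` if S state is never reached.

Answer: 4

Derivation:
Op 1: C1 write [C1 write: invalidate none -> C1=M] -> [I,M,I,I]
Op 2: C2 write [C2 write: invalidate ['C1=M'] -> C2=M] -> [I,I,M,I]
Op 3: C2 write [C2 write: already M (modified), no change] -> [I,I,M,I]
Op 4: C3 read [C3 read from I: others=['C2=M'] -> C3=S, others downsized to S] -> [I,I,S,S]
  -> First S state at op 4; remaining ops need not be traced.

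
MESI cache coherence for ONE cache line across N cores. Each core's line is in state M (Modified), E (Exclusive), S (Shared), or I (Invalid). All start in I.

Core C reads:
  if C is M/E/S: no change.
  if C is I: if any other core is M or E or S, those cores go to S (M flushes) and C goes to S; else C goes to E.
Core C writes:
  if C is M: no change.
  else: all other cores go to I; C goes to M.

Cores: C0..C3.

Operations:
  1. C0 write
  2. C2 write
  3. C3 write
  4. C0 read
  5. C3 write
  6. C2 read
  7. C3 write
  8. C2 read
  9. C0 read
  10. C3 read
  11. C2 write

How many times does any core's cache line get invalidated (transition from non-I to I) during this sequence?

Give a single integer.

Answer: 6

Derivation:
Op 1: C0 write [C0 write: invalidate none -> C0=M] -> [M,I,I,I] (invalidations this op: 0; running total: 0)
Op 2: C2 write [C2 write: invalidate ['C0=M'] -> C2=M] -> [I,I,M,I] (invalidations this op: 1; running total: 1)
Op 3: C3 write [C3 write: invalidate ['C2=M'] -> C3=M] -> [I,I,I,M] (invalidations this op: 1; running total: 2)
Op 4: C0 read [C0 read from I: others=['C3=M'] -> C0=S, others downsized to S] -> [S,I,I,S] (invalidations this op: 0; running total: 2)
Op 5: C3 write [C3 write: invalidate ['C0=S'] -> C3=M] -> [I,I,I,M] (invalidations this op: 1; running total: 3)
Op 6: C2 read [C2 read from I: others=['C3=M'] -> C2=S, others downsized to S] -> [I,I,S,S] (invalidations this op: 0; running total: 3)
Op 7: C3 write [C3 write: invalidate ['C2=S'] -> C3=M] -> [I,I,I,M] (invalidations this op: 1; running total: 4)
Op 8: C2 read [C2 read from I: others=['C3=M'] -> C2=S, others downsized to S] -> [I,I,S,S] (invalidations this op: 0; running total: 4)
Op 9: C0 read [C0 read from I: others=['C2=S', 'C3=S'] -> C0=S, others downsized to S] -> [S,I,S,S] (invalidations this op: 0; running total: 4)
Op 10: C3 read [C3 read: already in S, no change] -> [S,I,S,S] (invalidations this op: 0; running total: 4)
Op 11: C2 write [C2 write: invalidate ['C0=S', 'C3=S'] -> C2=M] -> [I,I,M,I] (invalidations this op: 2; running total: 6)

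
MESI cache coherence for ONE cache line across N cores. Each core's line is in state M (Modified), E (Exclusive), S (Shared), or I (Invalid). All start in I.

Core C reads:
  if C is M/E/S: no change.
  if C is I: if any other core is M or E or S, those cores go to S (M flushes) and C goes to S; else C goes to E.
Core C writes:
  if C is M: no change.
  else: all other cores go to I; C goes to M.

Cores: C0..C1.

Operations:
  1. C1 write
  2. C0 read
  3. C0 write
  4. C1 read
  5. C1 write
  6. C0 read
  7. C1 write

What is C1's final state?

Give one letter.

Op 1: C1 write [C1 write: invalidate none -> C1=M] -> [I,M]
Op 2: C0 read [C0 read from I: others=['C1=M'] -> C0=S, others downsized to S] -> [S,S]
Op 3: C0 write [C0 write: invalidate ['C1=S'] -> C0=M] -> [M,I]
Op 4: C1 read [C1 read from I: others=['C0=M'] -> C1=S, others downsized to S] -> [S,S]
Op 5: C1 write [C1 write: invalidate ['C0=S'] -> C1=M] -> [I,M]
Op 6: C0 read [C0 read from I: others=['C1=M'] -> C0=S, others downsized to S] -> [S,S]
Op 7: C1 write [C1 write: invalidate ['C0=S'] -> C1=M] -> [I,M]

Answer: M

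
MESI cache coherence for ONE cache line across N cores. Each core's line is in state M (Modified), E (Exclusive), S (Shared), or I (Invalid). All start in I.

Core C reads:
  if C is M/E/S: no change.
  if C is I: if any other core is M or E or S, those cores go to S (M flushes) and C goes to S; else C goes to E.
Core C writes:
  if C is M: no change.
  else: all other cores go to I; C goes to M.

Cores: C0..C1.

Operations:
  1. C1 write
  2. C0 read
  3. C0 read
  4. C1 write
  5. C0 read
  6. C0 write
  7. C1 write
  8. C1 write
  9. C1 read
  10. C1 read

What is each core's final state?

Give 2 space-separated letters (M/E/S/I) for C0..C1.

Answer: I M

Derivation:
Op 1: C1 write [C1 write: invalidate none -> C1=M] -> [I,M]
Op 2: C0 read [C0 read from I: others=['C1=M'] -> C0=S, others downsized to S] -> [S,S]
Op 3: C0 read [C0 read: already in S, no change] -> [S,S]
Op 4: C1 write [C1 write: invalidate ['C0=S'] -> C1=M] -> [I,M]
Op 5: C0 read [C0 read from I: others=['C1=M'] -> C0=S, others downsized to S] -> [S,S]
Op 6: C0 write [C0 write: invalidate ['C1=S'] -> C0=M] -> [M,I]
Op 7: C1 write [C1 write: invalidate ['C0=M'] -> C1=M] -> [I,M]
Op 8: C1 write [C1 write: already M (modified), no change] -> [I,M]
Op 9: C1 read [C1 read: already in M, no change] -> [I,M]
Op 10: C1 read [C1 read: already in M, no change] -> [I,M]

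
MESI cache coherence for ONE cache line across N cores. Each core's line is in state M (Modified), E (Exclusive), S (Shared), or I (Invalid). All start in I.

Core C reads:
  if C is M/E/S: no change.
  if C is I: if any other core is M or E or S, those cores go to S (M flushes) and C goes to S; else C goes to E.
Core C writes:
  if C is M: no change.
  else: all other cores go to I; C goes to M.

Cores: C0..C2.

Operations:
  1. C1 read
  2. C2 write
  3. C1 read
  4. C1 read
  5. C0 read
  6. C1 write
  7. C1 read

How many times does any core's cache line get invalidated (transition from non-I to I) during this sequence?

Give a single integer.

Op 1: C1 read [C1 read from I: no other sharers -> C1=E (exclusive)] -> [I,E,I] (invalidations this op: 0; running total: 0)
Op 2: C2 write [C2 write: invalidate ['C1=E'] -> C2=M] -> [I,I,M] (invalidations this op: 1; running total: 1)
Op 3: C1 read [C1 read from I: others=['C2=M'] -> C1=S, others downsized to S] -> [I,S,S] (invalidations this op: 0; running total: 1)
Op 4: C1 read [C1 read: already in S, no change] -> [I,S,S] (invalidations this op: 0; running total: 1)
Op 5: C0 read [C0 read from I: others=['C1=S', 'C2=S'] -> C0=S, others downsized to S] -> [S,S,S] (invalidations this op: 0; running total: 1)
Op 6: C1 write [C1 write: invalidate ['C0=S', 'C2=S'] -> C1=M] -> [I,M,I] (invalidations this op: 2; running total: 3)
Op 7: C1 read [C1 read: already in M, no change] -> [I,M,I] (invalidations this op: 0; running total: 3)

Answer: 3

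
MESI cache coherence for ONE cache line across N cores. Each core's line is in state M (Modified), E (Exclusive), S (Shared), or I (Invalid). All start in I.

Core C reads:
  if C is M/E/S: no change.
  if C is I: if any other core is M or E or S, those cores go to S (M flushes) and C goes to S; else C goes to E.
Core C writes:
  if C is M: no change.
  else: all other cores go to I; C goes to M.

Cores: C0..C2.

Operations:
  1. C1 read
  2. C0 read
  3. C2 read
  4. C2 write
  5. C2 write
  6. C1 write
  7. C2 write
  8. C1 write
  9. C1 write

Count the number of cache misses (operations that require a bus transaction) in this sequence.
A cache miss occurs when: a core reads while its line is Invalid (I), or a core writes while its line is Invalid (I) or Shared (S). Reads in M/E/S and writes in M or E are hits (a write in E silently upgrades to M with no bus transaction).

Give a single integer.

Answer: 7

Derivation:
Op 1: C1 read [C1 read from I: no other sharers -> C1=E (exclusive)] -> [I,E,I] [MISS #1: read from I]
Op 2: C0 read [C0 read from I: others=['C1=E'] -> C0=S, others downsized to S] -> [S,S,I] [MISS #2: read from I]
Op 3: C2 read [C2 read from I: others=['C0=S', 'C1=S'] -> C2=S, others downsized to S] -> [S,S,S] [MISS #3: read from I]
Op 4: C2 write [C2 write: invalidate ['C0=S', 'C1=S'] -> C2=M] -> [I,I,M] [MISS #4: write from S]
Op 5: C2 write [C2 write: already M (modified), no change] -> [I,I,M] [hit: write from M]
Op 6: C1 write [C1 write: invalidate ['C2=M'] -> C1=M] -> [I,M,I] [MISS #5: write from I]
Op 7: C2 write [C2 write: invalidate ['C1=M'] -> C2=M] -> [I,I,M] [MISS #6: write from I]
Op 8: C1 write [C1 write: invalidate ['C2=M'] -> C1=M] -> [I,M,I] [MISS #7: write from I]
Op 9: C1 write [C1 write: already M (modified), no change] -> [I,M,I] [hit: write from M]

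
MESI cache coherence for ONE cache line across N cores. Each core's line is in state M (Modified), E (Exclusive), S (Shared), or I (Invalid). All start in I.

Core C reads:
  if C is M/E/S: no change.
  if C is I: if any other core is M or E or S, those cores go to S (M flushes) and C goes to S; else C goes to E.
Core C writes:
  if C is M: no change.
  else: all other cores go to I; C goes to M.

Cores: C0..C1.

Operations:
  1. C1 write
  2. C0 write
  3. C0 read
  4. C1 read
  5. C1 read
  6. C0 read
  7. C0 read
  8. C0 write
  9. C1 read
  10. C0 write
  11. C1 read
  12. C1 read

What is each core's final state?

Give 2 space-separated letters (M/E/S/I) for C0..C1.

Op 1: C1 write [C1 write: invalidate none -> C1=M] -> [I,M]
Op 2: C0 write [C0 write: invalidate ['C1=M'] -> C0=M] -> [M,I]
Op 3: C0 read [C0 read: already in M, no change] -> [M,I]
Op 4: C1 read [C1 read from I: others=['C0=M'] -> C1=S, others downsized to S] -> [S,S]
Op 5: C1 read [C1 read: already in S, no change] -> [S,S]
Op 6: C0 read [C0 read: already in S, no change] -> [S,S]
Op 7: C0 read [C0 read: already in S, no change] -> [S,S]
Op 8: C0 write [C0 write: invalidate ['C1=S'] -> C0=M] -> [M,I]
Op 9: C1 read [C1 read from I: others=['C0=M'] -> C1=S, others downsized to S] -> [S,S]
Op 10: C0 write [C0 write: invalidate ['C1=S'] -> C0=M] -> [M,I]
Op 11: C1 read [C1 read from I: others=['C0=M'] -> C1=S, others downsized to S] -> [S,S]
Op 12: C1 read [C1 read: already in S, no change] -> [S,S]

Answer: S S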